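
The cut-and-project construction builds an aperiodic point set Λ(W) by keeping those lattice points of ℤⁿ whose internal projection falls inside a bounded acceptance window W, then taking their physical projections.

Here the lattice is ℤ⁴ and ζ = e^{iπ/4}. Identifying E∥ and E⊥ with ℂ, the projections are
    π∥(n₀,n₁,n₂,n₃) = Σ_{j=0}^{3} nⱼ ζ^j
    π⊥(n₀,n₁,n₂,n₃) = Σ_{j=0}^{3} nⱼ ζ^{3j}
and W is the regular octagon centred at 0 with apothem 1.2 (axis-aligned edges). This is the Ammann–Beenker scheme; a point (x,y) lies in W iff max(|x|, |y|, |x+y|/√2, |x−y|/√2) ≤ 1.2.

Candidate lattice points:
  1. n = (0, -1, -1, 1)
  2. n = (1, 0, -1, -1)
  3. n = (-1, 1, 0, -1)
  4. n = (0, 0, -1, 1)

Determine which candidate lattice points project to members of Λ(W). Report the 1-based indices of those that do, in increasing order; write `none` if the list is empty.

π⊥(n) = n₀ + n₁ζ³ + n₂ζ⁶ + n₃ζ⁹ where ζ = e^{iπ/4}.
#1 (0, -1, -1, 1): internal (1.414214, 1.000000); octagon support 1.707107 vs apothem 1.2 → ∉ W
#2 (1, 0, -1, -1): internal (0.292893, 0.292893); octagon support 0.414214 vs apothem 1.2 → ∈ W
#3 (-1, 1, 0, -1): internal (-2.414214, 0.000000); octagon support 2.414214 vs apothem 1.2 → ∉ W
#4 (0, 0, -1, 1): internal (0.707107, 1.707107); octagon support 1.707107 vs apothem 1.2 → ∉ W

2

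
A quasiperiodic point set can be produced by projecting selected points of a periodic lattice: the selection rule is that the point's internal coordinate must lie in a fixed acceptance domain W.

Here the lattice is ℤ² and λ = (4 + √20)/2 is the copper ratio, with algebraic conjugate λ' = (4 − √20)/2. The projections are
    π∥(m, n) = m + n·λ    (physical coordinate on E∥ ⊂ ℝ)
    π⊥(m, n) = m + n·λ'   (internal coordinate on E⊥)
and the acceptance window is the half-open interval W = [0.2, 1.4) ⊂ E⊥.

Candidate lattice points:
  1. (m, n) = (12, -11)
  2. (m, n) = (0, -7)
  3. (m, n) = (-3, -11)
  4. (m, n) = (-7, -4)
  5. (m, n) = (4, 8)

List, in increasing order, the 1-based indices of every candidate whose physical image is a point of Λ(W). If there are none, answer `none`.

Numerically λ ≈ 4.23607 and λ' = −1/λ ≈ -0.23607.
#1 (12,-11): internal coord 12 + (-11)·λ' = +14.59675; +14.59675 ∉ [0.2, 1.4) → out
#2 (0,-7): internal coord 0 + (-7)·λ' = +1.65248; +1.65248 ∉ [0.2, 1.4) → out
#3 (-3,-11): internal coord -3 + (-11)·λ' = -0.40325; -0.40325 ∉ [0.2, 1.4) → out
#4 (-7,-4): internal coord -7 + (-4)·λ' = -6.05573; -6.05573 ∉ [0.2, 1.4) → out
#5 (4,8): internal coord 4 + (8)·λ' = +2.11146; +2.11146 ∉ [0.2, 1.4) → out

none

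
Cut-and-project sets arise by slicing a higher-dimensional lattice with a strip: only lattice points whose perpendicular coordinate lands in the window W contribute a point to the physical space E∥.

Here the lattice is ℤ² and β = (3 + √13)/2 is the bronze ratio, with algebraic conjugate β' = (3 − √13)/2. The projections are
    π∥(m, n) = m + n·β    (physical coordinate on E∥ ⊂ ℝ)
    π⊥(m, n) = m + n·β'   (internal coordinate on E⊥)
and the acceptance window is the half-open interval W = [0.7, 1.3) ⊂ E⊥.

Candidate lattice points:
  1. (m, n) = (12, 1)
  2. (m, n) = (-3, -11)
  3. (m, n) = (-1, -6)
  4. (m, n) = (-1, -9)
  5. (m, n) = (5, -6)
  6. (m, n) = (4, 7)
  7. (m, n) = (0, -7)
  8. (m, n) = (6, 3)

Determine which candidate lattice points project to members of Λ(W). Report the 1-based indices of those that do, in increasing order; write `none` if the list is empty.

3

β' = (3−√13)/2 ≈ -0.3028.
[1] lift (12,1): star map gives 11.6972; window check 0.7 ≤ 11.6972 < 1.3 is false → out
[2] lift (-3,-11): star map gives 0.3305; window check 0.7 ≤ 0.3305 < 1.3 is false → out
[3] lift (-1,-6): star map gives 0.8167; window check 0.7 ≤ 0.8167 < 1.3 is true → IN Λ
[4] lift (-1,-9): star map gives 1.7250; window check 0.7 ≤ 1.7250 < 1.3 is false → out
[5] lift (5,-6): star map gives 6.8167; window check 0.7 ≤ 6.8167 < 1.3 is false → out
[6] lift (4,7): star map gives 1.8806; window check 0.7 ≤ 1.8806 < 1.3 is false → out
[7] lift (0,-7): star map gives 2.1194; window check 0.7 ≤ 2.1194 < 1.3 is false → out
[8] lift (6,3): star map gives 5.0917; window check 0.7 ≤ 5.0917 < 1.3 is false → out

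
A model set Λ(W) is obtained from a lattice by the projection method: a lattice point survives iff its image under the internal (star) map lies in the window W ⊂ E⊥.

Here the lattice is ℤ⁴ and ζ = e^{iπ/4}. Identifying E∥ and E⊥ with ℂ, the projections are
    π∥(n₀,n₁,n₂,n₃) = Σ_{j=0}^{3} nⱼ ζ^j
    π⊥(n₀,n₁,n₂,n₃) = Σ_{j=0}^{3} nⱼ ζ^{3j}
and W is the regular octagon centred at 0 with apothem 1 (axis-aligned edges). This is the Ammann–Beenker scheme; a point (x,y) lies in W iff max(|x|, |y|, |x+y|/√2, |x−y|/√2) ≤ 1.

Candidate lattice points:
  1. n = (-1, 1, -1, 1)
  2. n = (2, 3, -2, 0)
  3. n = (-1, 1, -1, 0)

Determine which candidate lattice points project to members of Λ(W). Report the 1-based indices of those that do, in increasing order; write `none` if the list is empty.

none

Internal map: ζ^{3j} for j=0..3 gives (1,0), (−√2/2,√2/2), (0,−1), (√2/2,√2/2).
candidate 1: n = (-1, 1, -1, 1) → π⊥ ≈ (-1.00000, +2.41421); max(|x|,|y|,|x±y|/√2) = 2.41421 > 1 ⇒ ∉ W
candidate 2: n = (2, 3, -2, 0) → π⊥ ≈ (-0.12132, +4.12132); max(|x|,|y|,|x±y|/√2) = 4.12132 > 1 ⇒ ∉ W
candidate 3: n = (-1, 1, -1, 0) → π⊥ ≈ (-1.70711, +1.70711); max(|x|,|y|,|x±y|/√2) = 2.41421 > 1 ⇒ ∉ W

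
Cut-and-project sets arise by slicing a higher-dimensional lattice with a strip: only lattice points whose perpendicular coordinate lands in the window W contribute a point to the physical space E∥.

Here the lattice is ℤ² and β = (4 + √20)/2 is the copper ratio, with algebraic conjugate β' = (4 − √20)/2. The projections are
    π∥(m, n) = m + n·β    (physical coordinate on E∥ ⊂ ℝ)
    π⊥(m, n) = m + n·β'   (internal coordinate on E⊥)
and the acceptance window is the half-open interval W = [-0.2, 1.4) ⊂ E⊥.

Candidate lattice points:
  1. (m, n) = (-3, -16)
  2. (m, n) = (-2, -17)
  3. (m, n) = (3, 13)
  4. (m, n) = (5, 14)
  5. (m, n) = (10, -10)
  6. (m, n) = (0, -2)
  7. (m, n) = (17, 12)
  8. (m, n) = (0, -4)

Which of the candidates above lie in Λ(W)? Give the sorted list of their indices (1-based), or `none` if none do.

Numerically β ≈ 4.23607 and β' = −1/β ≈ -0.23607.
[1] lift (-3,-16): star map gives 0.77709; window check -0.2 ≤ 0.77709 < 1.4 is true → IN Λ
[2] lift (-2,-17): star map gives 2.01316; window check -0.2 ≤ 2.01316 < 1.4 is false → out
[3] lift (3,13): star map gives -0.06888; window check -0.2 ≤ -0.06888 < 1.4 is true → IN Λ
[4] lift (5,14): star map gives 1.69505; window check -0.2 ≤ 1.69505 < 1.4 is false → out
[5] lift (10,-10): star map gives 12.36068; window check -0.2 ≤ 12.36068 < 1.4 is false → out
[6] lift (0,-2): star map gives 0.47214; window check -0.2 ≤ 0.47214 < 1.4 is true → IN Λ
[7] lift (17,12): star map gives 14.16718; window check -0.2 ≤ 14.16718 < 1.4 is false → out
[8] lift (0,-4): star map gives 0.94427; window check -0.2 ≤ 0.94427 < 1.4 is true → IN Λ

1, 3, 6, 8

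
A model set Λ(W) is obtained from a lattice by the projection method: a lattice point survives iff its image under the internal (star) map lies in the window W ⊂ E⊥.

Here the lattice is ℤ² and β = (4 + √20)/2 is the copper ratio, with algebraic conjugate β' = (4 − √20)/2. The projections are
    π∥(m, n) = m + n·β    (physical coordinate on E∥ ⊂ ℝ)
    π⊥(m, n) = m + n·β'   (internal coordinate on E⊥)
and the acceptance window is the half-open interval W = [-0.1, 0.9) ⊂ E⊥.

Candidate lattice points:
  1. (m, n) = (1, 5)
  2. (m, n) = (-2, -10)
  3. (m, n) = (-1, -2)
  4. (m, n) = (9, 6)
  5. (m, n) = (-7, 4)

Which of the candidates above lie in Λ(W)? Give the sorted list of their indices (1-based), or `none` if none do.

2

Compute β' = (4−√20)/2 = -0.2361, so π⊥(m,n) = m -0.2361·n.
candidate 1: (m,n)=(1,5) → π∥ = 1+5·β ≈ 22.1803, π⊥ = 1+5·β' ≈ -0.1803 ∉ [-0.1, 0.9) ⇒ out
candidate 2: (m,n)=(-2,-10) → π∥ = -2-10·β ≈ -44.3607, π⊥ = -2-10·β' ≈ 0.3607 ∈ [-0.1, 0.9) ⇒ IN Λ
candidate 3: (m,n)=(-1,-2) → π∥ = -1-2·β ≈ -9.4721, π⊥ = -1-2·β' ≈ -0.5279 ∉ [-0.1, 0.9) ⇒ out
candidate 4: (m,n)=(9,6) → π∥ = 9+6·β ≈ 34.4164, π⊥ = 9+6·β' ≈ 7.5836 ∉ [-0.1, 0.9) ⇒ out
candidate 5: (m,n)=(-7,4) → π∥ = -7+4·β ≈ 9.9443, π⊥ = -7+4·β' ≈ -7.9443 ∉ [-0.1, 0.9) ⇒ out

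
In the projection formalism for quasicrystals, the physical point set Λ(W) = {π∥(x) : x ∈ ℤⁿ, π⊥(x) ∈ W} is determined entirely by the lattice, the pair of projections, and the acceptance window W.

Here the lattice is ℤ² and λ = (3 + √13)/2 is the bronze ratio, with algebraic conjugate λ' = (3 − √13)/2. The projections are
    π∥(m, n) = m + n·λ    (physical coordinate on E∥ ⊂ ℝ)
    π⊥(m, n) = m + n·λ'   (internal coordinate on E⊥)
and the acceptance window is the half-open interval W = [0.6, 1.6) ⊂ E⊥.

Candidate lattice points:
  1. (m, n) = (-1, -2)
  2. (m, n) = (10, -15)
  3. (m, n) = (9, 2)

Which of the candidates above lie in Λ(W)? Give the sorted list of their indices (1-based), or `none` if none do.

Compute λ' = (3−√13)/2 = -0.3028, so π⊥(m,n) = m -0.3028·n.
candidate 1: (m,n)=(-1,-2) → π∥ = -1-2·λ ≈ -7.6056, π⊥ = -1-2·λ' ≈ -0.3944 ∉ [0.6, 1.6) ⇒ out
candidate 2: (m,n)=(10,-15) → π∥ = 10-15·λ ≈ -39.5416, π⊥ = 10-15·λ' ≈ 14.5416 ∉ [0.6, 1.6) ⇒ out
candidate 3: (m,n)=(9,2) → π∥ = 9+2·λ ≈ 15.6056, π⊥ = 9+2·λ' ≈ 8.3944 ∉ [0.6, 1.6) ⇒ out

none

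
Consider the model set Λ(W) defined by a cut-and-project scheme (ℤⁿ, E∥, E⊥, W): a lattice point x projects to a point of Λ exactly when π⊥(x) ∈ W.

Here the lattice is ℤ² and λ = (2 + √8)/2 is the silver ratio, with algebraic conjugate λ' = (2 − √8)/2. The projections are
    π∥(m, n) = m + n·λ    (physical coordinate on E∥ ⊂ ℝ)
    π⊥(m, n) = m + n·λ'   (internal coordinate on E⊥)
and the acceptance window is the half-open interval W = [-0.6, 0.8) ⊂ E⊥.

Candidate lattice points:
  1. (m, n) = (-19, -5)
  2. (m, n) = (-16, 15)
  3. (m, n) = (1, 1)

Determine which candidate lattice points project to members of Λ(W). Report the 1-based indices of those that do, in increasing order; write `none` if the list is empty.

Numerically λ ≈ 2.414214 and λ' = −1/λ ≈ -0.414214.
[1] lift (-19,-5): star map gives -16.928932; window check -0.6 ≤ -16.928932 < 0.8 is false → out
[2] lift (-16,15): star map gives -22.213203; window check -0.6 ≤ -22.213203 < 0.8 is false → out
[3] lift (1,1): star map gives 0.585786; window check -0.6 ≤ 0.585786 < 0.8 is true → IN Λ

3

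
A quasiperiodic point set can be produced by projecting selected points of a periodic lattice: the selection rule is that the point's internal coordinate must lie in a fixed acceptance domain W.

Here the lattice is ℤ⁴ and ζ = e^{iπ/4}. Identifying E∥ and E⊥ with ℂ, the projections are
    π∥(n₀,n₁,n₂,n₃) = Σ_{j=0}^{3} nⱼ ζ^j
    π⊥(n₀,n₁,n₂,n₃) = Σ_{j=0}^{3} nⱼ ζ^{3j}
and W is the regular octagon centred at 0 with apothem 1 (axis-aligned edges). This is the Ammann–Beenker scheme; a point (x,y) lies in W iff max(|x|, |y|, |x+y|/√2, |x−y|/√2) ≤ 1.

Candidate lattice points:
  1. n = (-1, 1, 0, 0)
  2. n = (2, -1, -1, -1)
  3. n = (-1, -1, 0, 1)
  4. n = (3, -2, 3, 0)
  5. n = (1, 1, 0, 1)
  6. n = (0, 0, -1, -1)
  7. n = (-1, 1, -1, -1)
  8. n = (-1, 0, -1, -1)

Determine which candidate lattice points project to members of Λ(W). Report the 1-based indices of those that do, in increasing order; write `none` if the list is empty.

With ζ = e^{iπ/4} the internal vectors are ζ^0,ζ^3,ζ^6,ζ^9.
#1 (-1, 1, 0, 0): internal (-1.70711, 0.70711); octagon support 1.70711 vs apothem 1 → ∉ W
#2 (2, -1, -1, -1): internal (2.00000, -0.41421); octagon support 2.00000 vs apothem 1 → ∉ W
#3 (-1, -1, 0, 1): internal (0.41421, 0.00000); octagon support 0.41421 vs apothem 1 → ∈ W
#4 (3, -2, 3, 0): internal (4.41421, -4.41421); octagon support 6.24264 vs apothem 1 → ∉ W
#5 (1, 1, 0, 1): internal (1.00000, 1.41421); octagon support 1.70711 vs apothem 1 → ∉ W
#6 (0, 0, -1, -1): internal (-0.70711, 0.29289); octagon support 0.70711 vs apothem 1 → ∈ W
#7 (-1, 1, -1, -1): internal (-2.41421, 1.00000); octagon support 2.41421 vs apothem 1 → ∉ W
#8 (-1, 0, -1, -1): internal (-1.70711, 0.29289); octagon support 1.70711 vs apothem 1 → ∉ W

3, 6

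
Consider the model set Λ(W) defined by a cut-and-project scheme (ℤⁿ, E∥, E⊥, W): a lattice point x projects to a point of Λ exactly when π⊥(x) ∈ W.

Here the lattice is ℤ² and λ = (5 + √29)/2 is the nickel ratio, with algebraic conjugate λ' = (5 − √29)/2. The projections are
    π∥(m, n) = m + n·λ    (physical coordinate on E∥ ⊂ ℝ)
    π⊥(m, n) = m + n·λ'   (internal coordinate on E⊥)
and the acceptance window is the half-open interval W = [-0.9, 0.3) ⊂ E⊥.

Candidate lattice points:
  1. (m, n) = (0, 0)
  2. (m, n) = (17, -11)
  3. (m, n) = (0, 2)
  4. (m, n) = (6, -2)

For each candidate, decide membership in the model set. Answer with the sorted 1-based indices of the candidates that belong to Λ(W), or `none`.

λ' = (5−√29)/2 ≈ -0.192582.
candidate 1: (m,n)=(0,0) → π∥ = 0+0·λ ≈ 0.000000, π⊥ = 0+0·λ' ≈ 0.000000 ∈ [-0.9, 0.3) ⇒ IN Λ
candidate 2: (m,n)=(17,-11) → π∥ = 17-11·λ ≈ -40.118406, π⊥ = 17-11·λ' ≈ 19.118406 ∉ [-0.9, 0.3) ⇒ out
candidate 3: (m,n)=(0,2) → π∥ = 0+2·λ ≈ 10.385165, π⊥ = 0+2·λ' ≈ -0.385165 ∈ [-0.9, 0.3) ⇒ IN Λ
candidate 4: (m,n)=(6,-2) → π∥ = 6-2·λ ≈ -4.385165, π⊥ = 6-2·λ' ≈ 6.385165 ∉ [-0.9, 0.3) ⇒ out

1, 3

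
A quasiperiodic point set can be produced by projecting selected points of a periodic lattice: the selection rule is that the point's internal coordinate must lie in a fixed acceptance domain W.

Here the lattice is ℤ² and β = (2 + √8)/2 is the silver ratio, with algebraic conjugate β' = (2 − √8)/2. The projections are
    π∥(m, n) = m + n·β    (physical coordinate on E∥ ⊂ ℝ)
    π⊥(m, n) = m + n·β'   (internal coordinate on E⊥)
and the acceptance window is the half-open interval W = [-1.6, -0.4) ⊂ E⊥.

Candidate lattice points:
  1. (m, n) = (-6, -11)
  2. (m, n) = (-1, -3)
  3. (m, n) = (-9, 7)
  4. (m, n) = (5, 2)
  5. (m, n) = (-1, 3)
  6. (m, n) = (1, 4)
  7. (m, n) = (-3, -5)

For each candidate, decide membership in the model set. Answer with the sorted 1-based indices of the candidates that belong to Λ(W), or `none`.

1, 6, 7

β' = (2−√8)/2 ≈ -0.4142.
candidate 1: (m,n)=(-6,-11) → π∥ = -6-11·β ≈ -32.5563, π⊥ = -6-11·β' ≈ -1.4437 ∈ [-1.6, -0.4) ⇒ IN Λ
candidate 2: (m,n)=(-1,-3) → π∥ = -1-3·β ≈ -8.2426, π⊥ = -1-3·β' ≈ 0.2426 ∉ [-1.6, -0.4) ⇒ out
candidate 3: (m,n)=(-9,7) → π∥ = -9+7·β ≈ 7.8995, π⊥ = -9+7·β' ≈ -11.8995 ∉ [-1.6, -0.4) ⇒ out
candidate 4: (m,n)=(5,2) → π∥ = 5+2·β ≈ 9.8284, π⊥ = 5+2·β' ≈ 4.1716 ∉ [-1.6, -0.4) ⇒ out
candidate 5: (m,n)=(-1,3) → π∥ = -1+3·β ≈ 6.2426, π⊥ = -1+3·β' ≈ -2.2426 ∉ [-1.6, -0.4) ⇒ out
candidate 6: (m,n)=(1,4) → π∥ = 1+4·β ≈ 10.6569, π⊥ = 1+4·β' ≈ -0.6569 ∈ [-1.6, -0.4) ⇒ IN Λ
candidate 7: (m,n)=(-3,-5) → π∥ = -3-5·β ≈ -15.0711, π⊥ = -3-5·β' ≈ -0.9289 ∈ [-1.6, -0.4) ⇒ IN Λ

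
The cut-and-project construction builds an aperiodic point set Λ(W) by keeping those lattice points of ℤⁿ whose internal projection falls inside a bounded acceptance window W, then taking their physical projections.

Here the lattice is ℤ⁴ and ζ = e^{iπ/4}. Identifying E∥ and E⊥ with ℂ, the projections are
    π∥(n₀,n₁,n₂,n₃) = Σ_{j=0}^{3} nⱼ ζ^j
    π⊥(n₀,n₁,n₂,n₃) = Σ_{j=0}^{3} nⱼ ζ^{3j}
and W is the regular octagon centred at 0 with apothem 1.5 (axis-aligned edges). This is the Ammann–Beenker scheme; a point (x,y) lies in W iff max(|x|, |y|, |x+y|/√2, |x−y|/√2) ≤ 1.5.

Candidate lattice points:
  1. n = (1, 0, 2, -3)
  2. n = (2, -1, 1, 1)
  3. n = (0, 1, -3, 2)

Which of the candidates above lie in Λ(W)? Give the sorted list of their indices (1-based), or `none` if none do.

π⊥(n) = n₀ + n₁ζ³ + n₂ζ⁶ + n₃ζ⁹ where ζ = e^{iπ/4}.
candidate 1: n = (1, 0, 2, -3) → π⊥ ≈ (-1.12132, -4.12132); max(|x|,|y|,|x±y|/√2) = 4.12132 > 1.5 ⇒ ∉ W
candidate 2: n = (2, -1, 1, 1) → π⊥ ≈ (+3.41421, -1.00000); max(|x|,|y|,|x±y|/√2) = 3.41421 > 1.5 ⇒ ∉ W
candidate 3: n = (0, 1, -3, 2) → π⊥ ≈ (+0.70711, +5.12132); max(|x|,|y|,|x±y|/√2) = 5.12132 > 1.5 ⇒ ∉ W

none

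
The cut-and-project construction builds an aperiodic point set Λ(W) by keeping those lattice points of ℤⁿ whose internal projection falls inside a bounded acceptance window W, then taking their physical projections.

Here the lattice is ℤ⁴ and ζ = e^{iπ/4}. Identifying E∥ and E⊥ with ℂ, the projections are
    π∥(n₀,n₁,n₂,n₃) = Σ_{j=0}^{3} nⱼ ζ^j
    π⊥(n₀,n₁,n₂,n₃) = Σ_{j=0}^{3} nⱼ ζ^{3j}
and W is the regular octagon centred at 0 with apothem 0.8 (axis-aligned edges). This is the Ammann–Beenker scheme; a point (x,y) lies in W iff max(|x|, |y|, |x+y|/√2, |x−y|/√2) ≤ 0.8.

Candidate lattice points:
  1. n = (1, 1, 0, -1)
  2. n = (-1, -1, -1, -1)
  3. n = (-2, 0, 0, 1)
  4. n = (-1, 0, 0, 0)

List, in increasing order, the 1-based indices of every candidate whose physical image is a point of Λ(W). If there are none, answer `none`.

1

Internal map: ζ^{3j} for j=0..3 gives (1,0), (−√2/2,√2/2), (0,−1), (√2/2,√2/2).
candidate 1: n = (1, 1, 0, -1) → π⊥ ≈ (-0.4142, +0.0000); max(|x|,|y|,|x±y|/√2) = 0.4142 ≤ 0.8 ⇒ ∈ W
candidate 2: n = (-1, -1, -1, -1) → π⊥ ≈ (-1.0000, -0.4142); max(|x|,|y|,|x±y|/√2) = 1.0000 > 0.8 ⇒ ∉ W
candidate 3: n = (-2, 0, 0, 1) → π⊥ ≈ (-1.2929, +0.7071); max(|x|,|y|,|x±y|/√2) = 1.4142 > 0.8 ⇒ ∉ W
candidate 4: n = (-1, 0, 0, 0) → π⊥ ≈ (-1.0000, +0.0000); max(|x|,|y|,|x±y|/√2) = 1.0000 > 0.8 ⇒ ∉ W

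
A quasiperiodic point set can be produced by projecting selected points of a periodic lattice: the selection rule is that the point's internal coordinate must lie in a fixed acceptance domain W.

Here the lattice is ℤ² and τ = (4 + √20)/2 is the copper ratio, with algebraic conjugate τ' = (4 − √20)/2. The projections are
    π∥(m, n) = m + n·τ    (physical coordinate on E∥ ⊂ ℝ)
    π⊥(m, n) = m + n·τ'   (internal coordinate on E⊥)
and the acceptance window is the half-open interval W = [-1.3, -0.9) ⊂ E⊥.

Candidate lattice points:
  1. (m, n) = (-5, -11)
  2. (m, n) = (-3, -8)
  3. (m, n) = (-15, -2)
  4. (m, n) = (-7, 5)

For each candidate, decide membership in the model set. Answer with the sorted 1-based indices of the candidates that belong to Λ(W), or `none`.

2

Numerically τ ≈ 4.23607 and τ' = −1/τ ≈ -0.23607.
#1 (-5,-11): internal coord -5 + (-11)·τ' = -2.40325; -2.40325 ∉ [-1.3, -0.9) → out
#2 (-3,-8): internal coord -3 + (-8)·τ' = -1.11146; -1.11146 ∈ [-1.3, -0.9) → IN Λ
#3 (-15,-2): internal coord -15 + (-2)·τ' = -14.52786; -14.52786 ∉ [-1.3, -0.9) → out
#4 (-7,5): internal coord -7 + (5)·τ' = -8.18034; -8.18034 ∉ [-1.3, -0.9) → out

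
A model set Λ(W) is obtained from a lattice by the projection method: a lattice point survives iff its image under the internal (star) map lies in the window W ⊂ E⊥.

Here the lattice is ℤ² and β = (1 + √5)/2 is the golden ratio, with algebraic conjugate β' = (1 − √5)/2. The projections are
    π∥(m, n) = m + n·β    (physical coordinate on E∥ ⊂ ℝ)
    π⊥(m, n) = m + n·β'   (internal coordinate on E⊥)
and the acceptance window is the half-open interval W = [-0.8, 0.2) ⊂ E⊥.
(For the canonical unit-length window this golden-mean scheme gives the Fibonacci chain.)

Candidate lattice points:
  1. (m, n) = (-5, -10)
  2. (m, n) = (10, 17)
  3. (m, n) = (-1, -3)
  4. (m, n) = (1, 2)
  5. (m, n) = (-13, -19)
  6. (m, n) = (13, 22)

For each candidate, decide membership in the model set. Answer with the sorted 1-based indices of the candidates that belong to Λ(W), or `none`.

2, 4, 6

Numerically β ≈ 1.618034 and β' = −1/β ≈ -0.618034.
[1] lift (-5,-10): star map gives 1.180340; window check -0.8 ≤ 1.180340 < 0.2 is false → out
[2] lift (10,17): star map gives -0.506578; window check -0.8 ≤ -0.506578 < 0.2 is true → IN Λ
[3] lift (-1,-3): star map gives 0.854102; window check -0.8 ≤ 0.854102 < 0.2 is false → out
[4] lift (1,2): star map gives -0.236068; window check -0.8 ≤ -0.236068 < 0.2 is true → IN Λ
[5] lift (-13,-19): star map gives -1.257354; window check -0.8 ≤ -1.257354 < 0.2 is false → out
[6] lift (13,22): star map gives -0.596748; window check -0.8 ≤ -0.596748 < 0.2 is true → IN Λ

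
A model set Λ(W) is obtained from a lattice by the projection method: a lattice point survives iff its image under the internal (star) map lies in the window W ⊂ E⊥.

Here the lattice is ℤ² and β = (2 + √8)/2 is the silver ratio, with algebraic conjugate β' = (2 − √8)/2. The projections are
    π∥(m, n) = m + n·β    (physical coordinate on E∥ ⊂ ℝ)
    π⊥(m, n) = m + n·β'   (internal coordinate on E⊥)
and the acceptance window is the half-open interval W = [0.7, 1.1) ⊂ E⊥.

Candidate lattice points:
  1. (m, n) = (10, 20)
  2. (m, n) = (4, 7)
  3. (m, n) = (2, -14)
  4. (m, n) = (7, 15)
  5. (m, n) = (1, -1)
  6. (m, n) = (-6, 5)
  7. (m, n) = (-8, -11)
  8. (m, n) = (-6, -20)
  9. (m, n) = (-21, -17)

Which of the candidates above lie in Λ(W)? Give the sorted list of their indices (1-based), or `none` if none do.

4

Compute β' = (2−√8)/2 = -0.4142, so π⊥(m,n) = m -0.4142·n.
#1 (10,20): internal coord 10 + (20)·β' = +1.7157; +1.7157 ∉ [0.7, 1.1) → out
#2 (4,7): internal coord 4 + (7)·β' = +1.1005; +1.1005 ∉ [0.7, 1.1) → out
#3 (2,-14): internal coord 2 + (-14)·β' = +7.7990; +7.7990 ∉ [0.7, 1.1) → out
#4 (7,15): internal coord 7 + (15)·β' = +0.7868; +0.7868 ∈ [0.7, 1.1) → IN Λ
#5 (1,-1): internal coord 1 + (-1)·β' = +1.4142; +1.4142 ∉ [0.7, 1.1) → out
#6 (-6,5): internal coord -6 + (5)·β' = -8.0711; -8.0711 ∉ [0.7, 1.1) → out
#7 (-8,-11): internal coord -8 + (-11)·β' = -3.4437; -3.4437 ∉ [0.7, 1.1) → out
#8 (-6,-20): internal coord -6 + (-20)·β' = +2.2843; +2.2843 ∉ [0.7, 1.1) → out
#9 (-21,-17): internal coord -21 + (-17)·β' = -13.9584; -13.9584 ∉ [0.7, 1.1) → out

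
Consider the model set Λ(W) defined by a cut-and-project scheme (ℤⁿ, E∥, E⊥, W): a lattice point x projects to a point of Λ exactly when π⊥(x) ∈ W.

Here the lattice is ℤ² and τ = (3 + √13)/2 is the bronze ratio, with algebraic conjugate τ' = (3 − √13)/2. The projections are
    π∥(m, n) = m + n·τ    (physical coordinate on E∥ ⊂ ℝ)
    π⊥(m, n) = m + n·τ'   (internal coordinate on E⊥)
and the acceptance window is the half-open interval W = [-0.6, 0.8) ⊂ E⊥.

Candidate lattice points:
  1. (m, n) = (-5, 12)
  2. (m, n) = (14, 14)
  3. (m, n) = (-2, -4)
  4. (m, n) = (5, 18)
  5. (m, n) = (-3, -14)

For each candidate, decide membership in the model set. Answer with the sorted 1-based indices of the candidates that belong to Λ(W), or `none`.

Numerically τ ≈ 3.30278 and τ' = −1/τ ≈ -0.30278.
candidate 1: (m,n)=(-5,12) → π∥ = -5+12·τ ≈ 34.63331, π⊥ = -5+12·τ' ≈ -8.63331 ∉ [-0.6, 0.8) ⇒ out
candidate 2: (m,n)=(14,14) → π∥ = 14+14·τ ≈ 60.23886, π⊥ = 14+14·τ' ≈ 9.76114 ∉ [-0.6, 0.8) ⇒ out
candidate 3: (m,n)=(-2,-4) → π∥ = -2-4·τ ≈ -15.21110, π⊥ = -2-4·τ' ≈ -0.78890 ∉ [-0.6, 0.8) ⇒ out
candidate 4: (m,n)=(5,18) → π∥ = 5+18·τ ≈ 64.44996, π⊥ = 5+18·τ' ≈ -0.44996 ∈ [-0.6, 0.8) ⇒ IN Λ
candidate 5: (m,n)=(-3,-14) → π∥ = -3-14·τ ≈ -49.23886, π⊥ = -3-14·τ' ≈ 1.23886 ∉ [-0.6, 0.8) ⇒ out

4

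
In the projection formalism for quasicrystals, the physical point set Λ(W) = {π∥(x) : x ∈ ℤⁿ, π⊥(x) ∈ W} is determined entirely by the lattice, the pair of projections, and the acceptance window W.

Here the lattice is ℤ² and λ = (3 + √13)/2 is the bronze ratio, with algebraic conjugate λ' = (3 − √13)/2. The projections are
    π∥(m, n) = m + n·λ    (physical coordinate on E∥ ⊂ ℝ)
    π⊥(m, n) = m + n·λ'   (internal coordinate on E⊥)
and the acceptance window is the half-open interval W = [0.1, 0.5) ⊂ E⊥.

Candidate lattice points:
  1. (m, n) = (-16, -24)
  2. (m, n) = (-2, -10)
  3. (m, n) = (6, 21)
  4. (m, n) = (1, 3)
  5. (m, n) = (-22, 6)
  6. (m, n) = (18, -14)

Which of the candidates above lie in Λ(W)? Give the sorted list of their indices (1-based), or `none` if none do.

none

λ' = (3−√13)/2 ≈ -0.3028.
#1 (-16,-24): internal coord -16 + (-24)·λ' = -8.7334; -8.7334 ∉ [0.1, 0.5) → out
#2 (-2,-10): internal coord -2 + (-10)·λ' = +1.0278; +1.0278 ∉ [0.1, 0.5) → out
#3 (6,21): internal coord 6 + (21)·λ' = -0.3583; -0.3583 ∉ [0.1, 0.5) → out
#4 (1,3): internal coord 1 + (3)·λ' = +0.0917; +0.0917 ∉ [0.1, 0.5) → out
#5 (-22,6): internal coord -22 + (6)·λ' = -23.8167; -23.8167 ∉ [0.1, 0.5) → out
#6 (18,-14): internal coord 18 + (-14)·λ' = +22.2389; +22.2389 ∉ [0.1, 0.5) → out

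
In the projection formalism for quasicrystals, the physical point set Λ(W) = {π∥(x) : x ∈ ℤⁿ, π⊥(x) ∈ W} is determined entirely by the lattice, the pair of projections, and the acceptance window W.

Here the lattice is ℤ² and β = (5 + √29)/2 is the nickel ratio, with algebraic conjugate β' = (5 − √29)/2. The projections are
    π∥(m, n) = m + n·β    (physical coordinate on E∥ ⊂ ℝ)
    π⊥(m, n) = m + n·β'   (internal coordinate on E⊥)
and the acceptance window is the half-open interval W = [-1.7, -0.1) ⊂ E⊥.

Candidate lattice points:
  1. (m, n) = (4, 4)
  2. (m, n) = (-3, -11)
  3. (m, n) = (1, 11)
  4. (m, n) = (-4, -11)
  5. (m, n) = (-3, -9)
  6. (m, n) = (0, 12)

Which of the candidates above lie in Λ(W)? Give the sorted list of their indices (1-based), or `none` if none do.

2, 3, 5

Numerically β ≈ 5.1926 and β' = −1/β ≈ -0.1926.
#1 (4,4): internal coord 4 + (4)·β' = +3.2297; +3.2297 ∉ [-1.7, -0.1) → out
#2 (-3,-11): internal coord -3 + (-11)·β' = -0.8816; -0.8816 ∈ [-1.7, -0.1) → IN Λ
#3 (1,11): internal coord 1 + (11)·β' = -1.1184; -1.1184 ∈ [-1.7, -0.1) → IN Λ
#4 (-4,-11): internal coord -4 + (-11)·β' = -1.8816; -1.8816 ∉ [-1.7, -0.1) → out
#5 (-3,-9): internal coord -3 + (-9)·β' = -1.2668; -1.2668 ∈ [-1.7, -0.1) → IN Λ
#6 (0,12): internal coord 0 + (12)·β' = -2.3110; -2.3110 ∉ [-1.7, -0.1) → out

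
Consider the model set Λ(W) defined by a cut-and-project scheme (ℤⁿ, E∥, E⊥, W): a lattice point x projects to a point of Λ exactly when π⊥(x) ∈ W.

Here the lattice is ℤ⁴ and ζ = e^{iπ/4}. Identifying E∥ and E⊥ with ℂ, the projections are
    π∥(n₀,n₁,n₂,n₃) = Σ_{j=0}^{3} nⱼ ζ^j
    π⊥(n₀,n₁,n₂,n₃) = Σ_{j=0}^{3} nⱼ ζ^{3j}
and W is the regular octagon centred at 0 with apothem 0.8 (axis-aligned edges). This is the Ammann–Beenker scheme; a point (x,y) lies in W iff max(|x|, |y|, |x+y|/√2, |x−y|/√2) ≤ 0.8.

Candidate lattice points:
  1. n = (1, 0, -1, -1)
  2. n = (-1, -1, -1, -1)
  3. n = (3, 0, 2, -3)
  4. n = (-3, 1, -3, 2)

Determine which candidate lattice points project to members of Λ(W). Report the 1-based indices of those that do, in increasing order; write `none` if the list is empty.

Internal map: ζ^{3j} for j=0..3 gives (1,0), (−√2/2,√2/2), (0,−1), (√2/2,√2/2).
candidate 1: n = (1, 0, -1, -1) → π⊥ ≈ (+0.292893, +0.292893); max(|x|,|y|,|x±y|/√2) = 0.414214 ≤ 0.8 ⇒ ∈ W
candidate 2: n = (-1, -1, -1, -1) → π⊥ ≈ (-1.000000, -0.414214); max(|x|,|y|,|x±y|/√2) = 1.000000 > 0.8 ⇒ ∉ W
candidate 3: n = (3, 0, 2, -3) → π⊥ ≈ (+0.878680, -4.121320); max(|x|,|y|,|x±y|/√2) = 4.121320 > 0.8 ⇒ ∉ W
candidate 4: n = (-3, 1, -3, 2) → π⊥ ≈ (-2.292893, +5.121320); max(|x|,|y|,|x±y|/√2) = 5.242641 > 0.8 ⇒ ∉ W

1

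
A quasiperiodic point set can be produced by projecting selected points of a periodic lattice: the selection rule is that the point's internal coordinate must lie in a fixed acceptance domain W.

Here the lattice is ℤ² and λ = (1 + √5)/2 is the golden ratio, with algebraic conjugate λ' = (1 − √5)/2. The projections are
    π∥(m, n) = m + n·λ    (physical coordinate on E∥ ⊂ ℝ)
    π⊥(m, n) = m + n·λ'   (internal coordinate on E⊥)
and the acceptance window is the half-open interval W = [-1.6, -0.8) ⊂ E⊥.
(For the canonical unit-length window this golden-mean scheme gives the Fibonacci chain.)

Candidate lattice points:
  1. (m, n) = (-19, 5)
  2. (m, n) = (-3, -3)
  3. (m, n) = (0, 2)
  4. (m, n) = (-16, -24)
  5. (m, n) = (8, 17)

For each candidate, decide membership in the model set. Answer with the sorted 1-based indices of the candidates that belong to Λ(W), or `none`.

Compute λ' = (1−√5)/2 = -0.6180, so π⊥(m,n) = m -0.6180·n.
#1 (-19,5): internal coord -19 + (5)·λ' = -22.0902; -22.0902 ∉ [-1.6, -0.8) → out
#2 (-3,-3): internal coord -3 + (-3)·λ' = -1.1459; -1.1459 ∈ [-1.6, -0.8) → IN Λ
#3 (0,2): internal coord 0 + (2)·λ' = -1.2361; -1.2361 ∈ [-1.6, -0.8) → IN Λ
#4 (-16,-24): internal coord -16 + (-24)·λ' = -1.1672; -1.1672 ∈ [-1.6, -0.8) → IN Λ
#5 (8,17): internal coord 8 + (17)·λ' = -2.5066; -2.5066 ∉ [-1.6, -0.8) → out

2, 3, 4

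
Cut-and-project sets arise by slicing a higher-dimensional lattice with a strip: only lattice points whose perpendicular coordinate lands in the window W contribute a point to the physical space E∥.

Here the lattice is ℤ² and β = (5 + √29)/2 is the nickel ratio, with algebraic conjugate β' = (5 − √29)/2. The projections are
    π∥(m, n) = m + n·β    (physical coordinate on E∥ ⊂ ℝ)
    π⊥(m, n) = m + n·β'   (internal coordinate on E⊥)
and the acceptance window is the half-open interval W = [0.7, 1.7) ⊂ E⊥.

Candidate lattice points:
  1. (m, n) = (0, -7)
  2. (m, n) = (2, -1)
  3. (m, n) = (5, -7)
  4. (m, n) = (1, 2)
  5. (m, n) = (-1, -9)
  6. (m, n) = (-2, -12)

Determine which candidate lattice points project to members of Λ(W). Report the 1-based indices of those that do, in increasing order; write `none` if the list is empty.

Numerically β ≈ 5.1926 and β' = −1/β ≈ -0.1926.
[1] lift (0,-7): star map gives 1.3481; window check 0.7 ≤ 1.3481 < 1.7 is true → IN Λ
[2] lift (2,-1): star map gives 2.1926; window check 0.7 ≤ 2.1926 < 1.7 is false → out
[3] lift (5,-7): star map gives 6.3481; window check 0.7 ≤ 6.3481 < 1.7 is false → out
[4] lift (1,2): star map gives 0.6148; window check 0.7 ≤ 0.6148 < 1.7 is false → out
[5] lift (-1,-9): star map gives 0.7332; window check 0.7 ≤ 0.7332 < 1.7 is true → IN Λ
[6] lift (-2,-12): star map gives 0.3110; window check 0.7 ≤ 0.3110 < 1.7 is false → out

1, 5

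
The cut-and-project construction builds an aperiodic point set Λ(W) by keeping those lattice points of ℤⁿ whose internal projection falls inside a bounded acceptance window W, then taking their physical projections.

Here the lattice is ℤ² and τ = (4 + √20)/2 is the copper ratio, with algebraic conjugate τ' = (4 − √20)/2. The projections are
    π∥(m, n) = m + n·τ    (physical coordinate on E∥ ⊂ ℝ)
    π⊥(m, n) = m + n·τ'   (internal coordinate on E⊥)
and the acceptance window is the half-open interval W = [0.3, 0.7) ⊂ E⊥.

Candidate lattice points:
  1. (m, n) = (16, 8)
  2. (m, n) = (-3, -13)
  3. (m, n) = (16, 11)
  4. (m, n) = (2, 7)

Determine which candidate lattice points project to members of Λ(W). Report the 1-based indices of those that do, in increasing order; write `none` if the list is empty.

4

Numerically τ ≈ 4.236068 and τ' = −1/τ ≈ -0.236068.
candidate 1: (m,n)=(16,8) → π∥ = 16+8·τ ≈ 49.888544, π⊥ = 16+8·τ' ≈ 14.111456 ∉ [0.3, 0.7) ⇒ out
candidate 2: (m,n)=(-3,-13) → π∥ = -3-13·τ ≈ -58.068884, π⊥ = -3-13·τ' ≈ 0.068884 ∉ [0.3, 0.7) ⇒ out
candidate 3: (m,n)=(16,11) → π∥ = 16+11·τ ≈ 62.596748, π⊥ = 16+11·τ' ≈ 13.403252 ∉ [0.3, 0.7) ⇒ out
candidate 4: (m,n)=(2,7) → π∥ = 2+7·τ ≈ 31.652476, π⊥ = 2+7·τ' ≈ 0.347524 ∈ [0.3, 0.7) ⇒ IN Λ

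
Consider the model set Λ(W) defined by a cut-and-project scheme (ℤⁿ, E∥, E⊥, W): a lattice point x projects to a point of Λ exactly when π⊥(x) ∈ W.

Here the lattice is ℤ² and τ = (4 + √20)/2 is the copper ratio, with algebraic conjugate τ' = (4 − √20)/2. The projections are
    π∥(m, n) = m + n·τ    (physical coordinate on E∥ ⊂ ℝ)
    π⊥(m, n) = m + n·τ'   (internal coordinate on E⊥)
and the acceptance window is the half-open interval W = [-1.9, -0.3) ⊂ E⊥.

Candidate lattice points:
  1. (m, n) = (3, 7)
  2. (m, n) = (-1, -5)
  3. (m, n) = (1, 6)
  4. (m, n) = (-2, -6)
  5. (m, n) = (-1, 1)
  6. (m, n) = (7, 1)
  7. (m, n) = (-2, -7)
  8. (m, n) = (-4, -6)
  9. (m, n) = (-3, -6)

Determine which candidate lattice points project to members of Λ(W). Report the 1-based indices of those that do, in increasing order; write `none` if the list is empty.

Compute τ' = (4−√20)/2 = -0.23607, so π⊥(m,n) = m -0.23607·n.
#1 (3,7): internal coord 3 + (7)·τ' = +1.34752; +1.34752 ∉ [-1.9, -0.3) → out
#2 (-1,-5): internal coord -1 + (-5)·τ' = +0.18034; +0.18034 ∉ [-1.9, -0.3) → out
#3 (1,6): internal coord 1 + (6)·τ' = -0.41641; -0.41641 ∈ [-1.9, -0.3) → IN Λ
#4 (-2,-6): internal coord -2 + (-6)·τ' = -0.58359; -0.58359 ∈ [-1.9, -0.3) → IN Λ
#5 (-1,1): internal coord -1 + (1)·τ' = -1.23607; -1.23607 ∈ [-1.9, -0.3) → IN Λ
#6 (7,1): internal coord 7 + (1)·τ' = +6.76393; +6.76393 ∉ [-1.9, -0.3) → out
#7 (-2,-7): internal coord -2 + (-7)·τ' = -0.34752; -0.34752 ∈ [-1.9, -0.3) → IN Λ
#8 (-4,-6): internal coord -4 + (-6)·τ' = -2.58359; -2.58359 ∉ [-1.9, -0.3) → out
#9 (-3,-6): internal coord -3 + (-6)·τ' = -1.58359; -1.58359 ∈ [-1.9, -0.3) → IN Λ

3, 4, 5, 7, 9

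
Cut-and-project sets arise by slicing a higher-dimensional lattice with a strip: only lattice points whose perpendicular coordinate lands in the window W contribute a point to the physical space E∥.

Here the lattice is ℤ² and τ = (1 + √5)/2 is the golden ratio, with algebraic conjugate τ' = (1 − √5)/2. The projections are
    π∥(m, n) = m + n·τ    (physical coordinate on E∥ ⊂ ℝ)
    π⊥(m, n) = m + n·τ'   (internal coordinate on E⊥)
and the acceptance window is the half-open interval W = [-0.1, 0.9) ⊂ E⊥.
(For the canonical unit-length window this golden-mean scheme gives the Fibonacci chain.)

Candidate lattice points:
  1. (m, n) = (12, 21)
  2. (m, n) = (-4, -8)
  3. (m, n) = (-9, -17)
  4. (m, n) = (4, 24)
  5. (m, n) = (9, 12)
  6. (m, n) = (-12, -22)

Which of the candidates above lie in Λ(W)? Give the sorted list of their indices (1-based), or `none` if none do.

τ' = (1−√5)/2 ≈ -0.618034.
candidate 1: (m,n)=(12,21) → π∥ = 12+21·τ ≈ 45.978714, π⊥ = 12+21·τ' ≈ -0.978714 ∉ [-0.1, 0.9) ⇒ out
candidate 2: (m,n)=(-4,-8) → π∥ = -4-8·τ ≈ -16.944272, π⊥ = -4-8·τ' ≈ 0.944272 ∉ [-0.1, 0.9) ⇒ out
candidate 3: (m,n)=(-9,-17) → π∥ = -9-17·τ ≈ -36.506578, π⊥ = -9-17·τ' ≈ 1.506578 ∉ [-0.1, 0.9) ⇒ out
candidate 4: (m,n)=(4,24) → π∥ = 4+24·τ ≈ 42.832816, π⊥ = 4+24·τ' ≈ -10.832816 ∉ [-0.1, 0.9) ⇒ out
candidate 5: (m,n)=(9,12) → π∥ = 9+12·τ ≈ 28.416408, π⊥ = 9+12·τ' ≈ 1.583592 ∉ [-0.1, 0.9) ⇒ out
candidate 6: (m,n)=(-12,-22) → π∥ = -12-22·τ ≈ -47.596748, π⊥ = -12-22·τ' ≈ 1.596748 ∉ [-0.1, 0.9) ⇒ out

none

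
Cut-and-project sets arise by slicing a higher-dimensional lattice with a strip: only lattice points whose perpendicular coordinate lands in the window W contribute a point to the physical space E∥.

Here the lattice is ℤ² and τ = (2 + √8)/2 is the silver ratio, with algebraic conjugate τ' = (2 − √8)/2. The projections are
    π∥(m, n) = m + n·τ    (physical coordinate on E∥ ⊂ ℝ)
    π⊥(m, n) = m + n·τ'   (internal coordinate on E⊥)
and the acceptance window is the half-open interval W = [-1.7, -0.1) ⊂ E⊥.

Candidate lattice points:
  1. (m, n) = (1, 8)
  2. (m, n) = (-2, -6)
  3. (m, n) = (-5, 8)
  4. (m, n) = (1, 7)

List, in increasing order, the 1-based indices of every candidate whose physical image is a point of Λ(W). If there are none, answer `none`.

τ' = (2−√8)/2 ≈ -0.414214.
#1 (1,8): internal coord 1 + (8)·τ' = -2.313708; -2.313708 ∉ [-1.7, -0.1) → out
#2 (-2,-6): internal coord -2 + (-6)·τ' = +0.485281; +0.485281 ∉ [-1.7, -0.1) → out
#3 (-5,8): internal coord -5 + (8)·τ' = -8.313708; -8.313708 ∉ [-1.7, -0.1) → out
#4 (1,7): internal coord 1 + (7)·τ' = -1.899495; -1.899495 ∉ [-1.7, -0.1) → out

none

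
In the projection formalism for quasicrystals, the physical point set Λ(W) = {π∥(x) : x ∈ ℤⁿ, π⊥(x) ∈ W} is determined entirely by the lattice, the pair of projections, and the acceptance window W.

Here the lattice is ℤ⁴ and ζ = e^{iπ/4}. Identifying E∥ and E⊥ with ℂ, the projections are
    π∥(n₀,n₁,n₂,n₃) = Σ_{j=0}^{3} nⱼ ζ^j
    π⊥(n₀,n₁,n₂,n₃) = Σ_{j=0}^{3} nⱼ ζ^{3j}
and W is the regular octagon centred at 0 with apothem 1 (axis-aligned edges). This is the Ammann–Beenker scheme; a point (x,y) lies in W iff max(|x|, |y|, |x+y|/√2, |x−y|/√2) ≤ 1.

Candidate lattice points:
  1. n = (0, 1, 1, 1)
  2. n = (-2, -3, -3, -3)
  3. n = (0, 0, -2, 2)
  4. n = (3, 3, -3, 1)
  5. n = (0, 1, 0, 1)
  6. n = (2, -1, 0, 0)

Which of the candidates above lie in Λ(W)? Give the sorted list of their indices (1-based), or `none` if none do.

Internal map: ζ^{3j} for j=0..3 gives (1,0), (−√2/2,√2/2), (0,−1), (√2/2,√2/2).
candidate 1: n = (0, 1, 1, 1) → π⊥ ≈ (+0.000000, +0.414214); max(|x|,|y|,|x±y|/√2) = 0.414214 ≤ 1 ⇒ ∈ W
candidate 2: n = (-2, -3, -3, -3) → π⊥ ≈ (-2.000000, -1.242641); max(|x|,|y|,|x±y|/√2) = 2.292893 > 1 ⇒ ∉ W
candidate 3: n = (0, 0, -2, 2) → π⊥ ≈ (+1.414214, +3.414214); max(|x|,|y|,|x±y|/√2) = 3.414214 > 1 ⇒ ∉ W
candidate 4: n = (3, 3, -3, 1) → π⊥ ≈ (+1.585786, +5.828427); max(|x|,|y|,|x±y|/√2) = 5.828427 > 1 ⇒ ∉ W
candidate 5: n = (0, 1, 0, 1) → π⊥ ≈ (+0.000000, +1.414214); max(|x|,|y|,|x±y|/√2) = 1.414214 > 1 ⇒ ∉ W
candidate 6: n = (2, -1, 0, 0) → π⊥ ≈ (+2.707107, -0.707107); max(|x|,|y|,|x±y|/√2) = 2.707107 > 1 ⇒ ∉ W

1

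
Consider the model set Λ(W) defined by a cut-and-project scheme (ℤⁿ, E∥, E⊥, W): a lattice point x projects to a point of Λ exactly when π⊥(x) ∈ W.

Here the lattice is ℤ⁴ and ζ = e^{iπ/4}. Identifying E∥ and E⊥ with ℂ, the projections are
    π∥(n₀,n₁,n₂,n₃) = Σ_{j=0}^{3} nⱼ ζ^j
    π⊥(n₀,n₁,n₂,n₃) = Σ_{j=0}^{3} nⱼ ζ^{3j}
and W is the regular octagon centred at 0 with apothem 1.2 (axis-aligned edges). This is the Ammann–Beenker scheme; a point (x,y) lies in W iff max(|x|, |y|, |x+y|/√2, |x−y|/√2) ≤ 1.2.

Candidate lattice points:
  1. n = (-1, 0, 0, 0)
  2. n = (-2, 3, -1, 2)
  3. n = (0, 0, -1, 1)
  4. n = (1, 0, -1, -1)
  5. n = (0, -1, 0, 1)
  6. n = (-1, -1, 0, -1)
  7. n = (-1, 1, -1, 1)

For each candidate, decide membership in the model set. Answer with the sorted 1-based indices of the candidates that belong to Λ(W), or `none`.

1, 4

Internal map: ζ^{3j} for j=0..3 gives (1,0), (−√2/2,√2/2), (0,−1), (√2/2,√2/2).
#1 (-1, 0, 0, 0): internal (-1.0000, 0.0000); octagon support 1.0000 vs apothem 1.2 → ∈ W
#2 (-2, 3, -1, 2): internal (-2.7071, 4.5355); octagon support 5.1213 vs apothem 1.2 → ∉ W
#3 (0, 0, -1, 1): internal (0.7071, 1.7071); octagon support 1.7071 vs apothem 1.2 → ∉ W
#4 (1, 0, -1, -1): internal (0.2929, 0.2929); octagon support 0.4142 vs apothem 1.2 → ∈ W
#5 (0, -1, 0, 1): internal (1.4142, 0.0000); octagon support 1.4142 vs apothem 1.2 → ∉ W
#6 (-1, -1, 0, -1): internal (-1.0000, -1.4142); octagon support 1.7071 vs apothem 1.2 → ∉ W
#7 (-1, 1, -1, 1): internal (-1.0000, 2.4142); octagon support 2.4142 vs apothem 1.2 → ∉ W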